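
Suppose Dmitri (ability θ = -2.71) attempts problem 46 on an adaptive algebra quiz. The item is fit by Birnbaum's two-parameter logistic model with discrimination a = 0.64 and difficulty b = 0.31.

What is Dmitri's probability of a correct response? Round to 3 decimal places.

0.126

P(θ) = 1 / (1 + exp(−a(θ − b)))
Exponent: 0.64 × (-2.71 − 0.31) = -1.9328
1/(1 + e^{1.9328}) = 0.1264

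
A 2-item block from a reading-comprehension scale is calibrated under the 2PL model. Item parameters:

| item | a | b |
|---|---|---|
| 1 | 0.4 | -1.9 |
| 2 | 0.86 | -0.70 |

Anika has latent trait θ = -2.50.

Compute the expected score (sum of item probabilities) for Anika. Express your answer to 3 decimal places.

P(θ) = 1 / (1 + exp(−a(θ − b)))
P_1 = 1/(1+e^{0.2400}) = 0.4403
P_2 = 1/(1+e^{1.5480}) = 0.1754
E[score] = 0.4403 + 0.1754 = 0.6157

0.616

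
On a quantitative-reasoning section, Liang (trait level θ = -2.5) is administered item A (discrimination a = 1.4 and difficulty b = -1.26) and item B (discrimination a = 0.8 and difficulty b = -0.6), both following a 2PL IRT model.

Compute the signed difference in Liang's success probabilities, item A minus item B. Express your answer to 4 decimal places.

P(θ) = 1 / (1 + exp(−a(θ − b)))
P_A = 0.1498
P_B = 0.1795
P_A − P_B = -0.0296

-0.0296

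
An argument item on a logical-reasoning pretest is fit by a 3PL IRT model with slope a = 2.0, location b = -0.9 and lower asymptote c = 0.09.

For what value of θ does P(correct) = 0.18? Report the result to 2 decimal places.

-2.00

P(θ) = c + (1 − c) · 1 / (1 + exp(−a(θ − b)))
Remove guessing floor: (0.18 − 0.09)/(1 − 0.09) = 0.0989
logit = ln(0.0989/0.9011) = -2.2095
θ = b + logit/(a) = -0.9 + (-2.2095)/2.0000 = -2.0047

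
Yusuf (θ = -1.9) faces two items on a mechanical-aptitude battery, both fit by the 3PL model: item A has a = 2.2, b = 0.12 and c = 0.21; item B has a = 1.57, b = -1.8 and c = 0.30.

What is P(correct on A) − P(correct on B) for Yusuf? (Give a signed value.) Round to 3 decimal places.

-0.403

P(θ) = c + (1 − c) · 1 / (1 + exp(−a(θ − b)))
P_A = 0.2192
P_B = 0.6226
P_A − P_B = -0.4034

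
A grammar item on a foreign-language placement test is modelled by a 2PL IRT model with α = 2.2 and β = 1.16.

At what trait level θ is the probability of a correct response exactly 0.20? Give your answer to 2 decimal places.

0.53

P(θ) = 1 / (1 + exp(−α(θ − β)))
logit = ln(0.2000/0.8000) = -1.3863
θ = β + logit/(α) = 1.16 + (-1.3863)/2.2000 = 0.5299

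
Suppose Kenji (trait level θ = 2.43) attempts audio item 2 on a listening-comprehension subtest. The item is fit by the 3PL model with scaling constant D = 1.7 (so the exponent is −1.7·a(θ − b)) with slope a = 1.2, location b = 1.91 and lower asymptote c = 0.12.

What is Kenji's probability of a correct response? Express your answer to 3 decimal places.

0.774

P(θ) = c + (1 − c) · 1 / (1 + exp(−D·a(θ − b)))
Exponent: 1.7 × 1.2 × (2.43 − 1.91) = 1.0608
1/(1 + e^{-1.0608}) = 0.7428
P = 0.12 + 0.88 × 0.7428 = 0.7737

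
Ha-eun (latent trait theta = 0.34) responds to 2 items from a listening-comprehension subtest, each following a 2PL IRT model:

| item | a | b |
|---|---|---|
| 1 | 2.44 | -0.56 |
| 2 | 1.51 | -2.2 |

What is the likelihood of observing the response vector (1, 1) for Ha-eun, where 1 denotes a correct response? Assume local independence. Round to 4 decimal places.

0.8809

P(theta) = 1 / (1 + exp(−a(theta − b)))
P_1 = 1/(1+e^{-2.1960}) = 0.8999
P_2 = 1/(1+e^{-3.8354}) = 0.9789
L = P_1 × P_2 = 0.8999 × 0.9789 = 0.88087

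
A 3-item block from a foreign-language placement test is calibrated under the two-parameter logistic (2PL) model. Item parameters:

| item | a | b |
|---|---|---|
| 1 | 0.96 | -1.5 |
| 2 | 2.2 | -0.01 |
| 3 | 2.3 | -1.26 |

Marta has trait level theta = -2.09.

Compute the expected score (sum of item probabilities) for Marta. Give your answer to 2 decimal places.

0.50

P(theta) = 1 / (1 + exp(−a(theta − b)))
P_1 = 1/(1+e^{0.5664}) = 0.3621
P_2 = 1/(1+e^{4.5760}) = 0.0102
P_3 = 1/(1+e^{1.9090}) = 0.1291
E[score] = 0.3621 + 0.0102 + 0.1291 = 0.5014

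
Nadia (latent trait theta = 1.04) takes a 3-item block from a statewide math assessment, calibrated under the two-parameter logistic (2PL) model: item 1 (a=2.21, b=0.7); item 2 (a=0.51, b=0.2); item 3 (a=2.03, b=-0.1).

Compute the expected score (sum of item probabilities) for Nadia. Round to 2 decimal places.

P(theta) = 1 / (1 + exp(−a(theta − b)))
P_1 = 1/(1+e^{-0.7514}) = 0.6795
P_2 = 1/(1+e^{-0.4284}) = 0.6055
P_3 = 1/(1+e^{-2.3142}) = 0.9100
E[score] = 0.6795 + 0.6055 + 0.9100 = 2.1950

2.20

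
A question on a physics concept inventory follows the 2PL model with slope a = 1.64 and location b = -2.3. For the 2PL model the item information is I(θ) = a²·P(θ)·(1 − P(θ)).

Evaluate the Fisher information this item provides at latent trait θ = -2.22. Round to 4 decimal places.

P = 1/(1+e^{-0.1312}) = 0.5328
P(1−P) = 0.5328 × 0.4672 = 0.2489
I = a² × P(1−P) = 1.64² × 0.2489 = 0.66951

0.6695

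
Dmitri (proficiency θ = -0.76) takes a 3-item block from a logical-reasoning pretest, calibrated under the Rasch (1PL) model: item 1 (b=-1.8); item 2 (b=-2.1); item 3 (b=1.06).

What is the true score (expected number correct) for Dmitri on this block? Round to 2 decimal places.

P(θ) = 1 / (1 + exp(−(θ − b)))
P_1 = 1/(1+e^{-1.0400}) = 0.7389
P_2 = 1/(1+e^{-1.3400}) = 0.7925
P_3 = 1/(1+e^{1.8200}) = 0.1394
E[score] = 0.7389 + 0.7925 + 0.1394 = 1.6708

1.67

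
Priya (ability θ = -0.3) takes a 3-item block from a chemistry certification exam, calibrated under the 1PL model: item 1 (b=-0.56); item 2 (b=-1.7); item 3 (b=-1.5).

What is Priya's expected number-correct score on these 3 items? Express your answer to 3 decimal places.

P(θ) = 1 / (1 + exp(−(θ − b)))
P_1 = 1/(1+e^{-0.2600}) = 0.5646
P_2 = 1/(1+e^{-1.4000}) = 0.8022
P_3 = 1/(1+e^{-1.2000}) = 0.7685
E[score] = 0.5646 + 0.8022 + 0.7685 = 2.1353

2.135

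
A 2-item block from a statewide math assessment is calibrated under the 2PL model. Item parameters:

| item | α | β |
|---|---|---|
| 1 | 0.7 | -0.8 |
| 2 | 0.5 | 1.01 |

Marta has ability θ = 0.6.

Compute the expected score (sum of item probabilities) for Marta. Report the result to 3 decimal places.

1.176

P(θ) = 1 / (1 + exp(−α(θ − β)))
P_1 = 1/(1+e^{-0.9800}) = 0.7271
P_2 = 1/(1+e^{0.2050}) = 0.4489
E[score] = 0.7271 + 0.4489 = 1.1760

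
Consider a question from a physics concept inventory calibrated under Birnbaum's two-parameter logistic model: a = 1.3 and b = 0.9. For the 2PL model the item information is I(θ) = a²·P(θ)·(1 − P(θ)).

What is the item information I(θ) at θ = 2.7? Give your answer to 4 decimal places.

0.1354

P = 1/(1+e^{-2.3400}) = 0.9121
P(1−P) = 0.9121 × 0.0879 = 0.0801
I = a² × P(1−P) = 1.3² × 0.0801 = 0.13544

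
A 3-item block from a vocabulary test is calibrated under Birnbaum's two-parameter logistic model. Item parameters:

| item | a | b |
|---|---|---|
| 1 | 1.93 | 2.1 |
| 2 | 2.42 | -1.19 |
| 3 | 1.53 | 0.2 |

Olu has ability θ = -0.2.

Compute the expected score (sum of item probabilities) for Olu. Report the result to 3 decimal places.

1.280

P(θ) = 1 / (1 + exp(−a(θ − b)))
P_1 = 1/(1+e^{4.4390}) = 0.0117
P_2 = 1/(1+e^{-2.3958}) = 0.9165
P_3 = 1/(1+e^{0.6120}) = 0.3516
E[score] = 0.0117 + 0.9165 + 0.3516 = 1.2798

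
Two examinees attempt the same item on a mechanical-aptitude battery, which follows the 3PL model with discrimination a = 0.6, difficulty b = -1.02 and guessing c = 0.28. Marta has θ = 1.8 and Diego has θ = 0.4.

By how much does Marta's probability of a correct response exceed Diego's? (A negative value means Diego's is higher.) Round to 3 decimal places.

0.103

P(θ) = c + (1 − c) · 1 / (1 + exp(−a(θ − b)))
P(Marta) = 0.8880  [exponent 1.6920]
P(Diego) = 0.7847  [exponent 0.8520]
Difference = 0.8880 − 0.7847 = 0.1033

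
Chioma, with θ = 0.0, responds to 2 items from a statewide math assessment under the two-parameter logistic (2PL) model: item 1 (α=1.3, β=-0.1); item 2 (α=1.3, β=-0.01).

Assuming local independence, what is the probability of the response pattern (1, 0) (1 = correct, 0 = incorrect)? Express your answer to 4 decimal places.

0.2645

P(θ) = 1 / (1 + exp(−α(θ − β)))
P_1 = 1/(1+e^{-0.1300}) = 0.5325
P_2 = 1/(1+e^{-0.0130}) = 0.5032
L = P_1 × (1−P_2) = 0.5325 × 0.4968 = 0.26450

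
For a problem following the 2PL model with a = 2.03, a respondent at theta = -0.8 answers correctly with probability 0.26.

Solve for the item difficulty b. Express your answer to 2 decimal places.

P(theta) = 1 / (1 + exp(−a(theta − b)))
logit(0.26) = ln(0.26/0.74) = -1.0460
b = theta − logit/(a) = -0.8 − (-1.0460)/2.0300 = -0.2847

-0.28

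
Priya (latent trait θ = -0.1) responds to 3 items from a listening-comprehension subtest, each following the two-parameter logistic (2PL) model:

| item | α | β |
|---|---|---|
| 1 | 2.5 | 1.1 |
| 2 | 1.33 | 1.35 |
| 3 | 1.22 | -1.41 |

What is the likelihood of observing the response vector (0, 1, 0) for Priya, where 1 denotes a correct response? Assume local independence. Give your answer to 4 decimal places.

0.0203

P(θ) = 1 / (1 + exp(−α(θ − β)))
P_1 = 1/(1+e^{3.0000}) = 0.0474
P_2 = 1/(1+e^{1.9285}) = 0.1269
P_3 = 1/(1+e^{-1.5982}) = 0.8318
L = (1−P_1) × P_2 × (1−P_3) = 0.9526 × 0.1269 × 0.1682 = 0.02034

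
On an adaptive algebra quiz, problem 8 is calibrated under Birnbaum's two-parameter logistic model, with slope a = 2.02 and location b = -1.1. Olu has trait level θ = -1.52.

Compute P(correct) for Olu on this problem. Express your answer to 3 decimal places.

0.300

P(θ) = 1 / (1 + exp(−a(θ − b)))
Exponent: 2.02 × (-1.52 − (-1.1)) = -0.8484
1/(1 + e^{0.8484}) = 0.2998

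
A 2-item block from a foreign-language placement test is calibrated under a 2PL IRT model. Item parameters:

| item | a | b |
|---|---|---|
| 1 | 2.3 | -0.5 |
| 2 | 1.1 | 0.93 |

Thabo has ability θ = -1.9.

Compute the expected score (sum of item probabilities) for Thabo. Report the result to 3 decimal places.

0.081

P(θ) = 1 / (1 + exp(−a(θ − b)))
P_1 = 1/(1+e^{3.2200}) = 0.0384
P_2 = 1/(1+e^{3.1130}) = 0.0426
E[score] = 0.0384 + 0.0426 = 0.0810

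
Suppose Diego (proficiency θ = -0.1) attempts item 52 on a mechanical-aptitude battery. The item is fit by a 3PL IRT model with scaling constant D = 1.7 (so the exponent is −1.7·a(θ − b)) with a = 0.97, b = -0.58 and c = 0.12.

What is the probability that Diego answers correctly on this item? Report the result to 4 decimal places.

P(θ) = c + (1 − c) · 1 / (1 + exp(−D·a(θ − b)))
Exponent: 1.7 × 0.97 × (-0.1 − (-0.58)) = 0.7915
1/(1 + e^{-0.7915}) = 0.6882
P = 0.12 + 0.88 × 0.6882 = 0.7256

0.7256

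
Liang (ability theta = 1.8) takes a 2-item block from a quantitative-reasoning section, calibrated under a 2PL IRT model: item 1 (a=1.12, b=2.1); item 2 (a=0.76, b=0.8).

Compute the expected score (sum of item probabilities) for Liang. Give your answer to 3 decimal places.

1.098

P(theta) = 1 / (1 + exp(−a(theta − b)))
P_1 = 1/(1+e^{0.3360}) = 0.4168
P_2 = 1/(1+e^{-0.7600}) = 0.6814
E[score] = 0.4168 + 0.6814 = 1.0981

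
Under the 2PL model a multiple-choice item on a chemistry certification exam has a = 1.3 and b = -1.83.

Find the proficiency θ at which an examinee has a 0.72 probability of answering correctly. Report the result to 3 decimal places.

P(θ) = 1 / (1 + exp(−a(θ − b)))
logit = ln(0.7200/0.2800) = 0.9445
θ = b + logit/(a) = -1.83 + 0.9445/1.3000 = -1.1035

-1.103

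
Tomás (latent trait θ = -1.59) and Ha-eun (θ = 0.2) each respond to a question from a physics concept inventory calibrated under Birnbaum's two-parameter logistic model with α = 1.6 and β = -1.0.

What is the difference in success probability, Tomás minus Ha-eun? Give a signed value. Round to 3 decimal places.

-0.592

P(θ) = 1 / (1 + exp(−α(θ − β)))
P(Tomás) = 0.2801  [exponent -0.9440]
P(Ha-eun) = 0.8721  [exponent 1.9200]
Difference = 0.2801 − 0.8721 = -0.5920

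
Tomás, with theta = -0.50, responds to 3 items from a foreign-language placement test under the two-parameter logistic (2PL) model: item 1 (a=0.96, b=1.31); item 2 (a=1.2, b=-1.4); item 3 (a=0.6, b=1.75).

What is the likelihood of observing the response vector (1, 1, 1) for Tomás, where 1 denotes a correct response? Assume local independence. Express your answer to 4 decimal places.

0.0230

P(theta) = 1 / (1 + exp(−a(theta − b)))
P_1 = 1/(1+e^{1.7376}) = 0.1496
P_2 = 1/(1+e^{-1.0800}) = 0.7465
P_3 = 1/(1+e^{1.3500}) = 0.2059
L = P_1 × P_2 × P_3 = 0.1496 × 0.7465 × 0.2059 = 0.02299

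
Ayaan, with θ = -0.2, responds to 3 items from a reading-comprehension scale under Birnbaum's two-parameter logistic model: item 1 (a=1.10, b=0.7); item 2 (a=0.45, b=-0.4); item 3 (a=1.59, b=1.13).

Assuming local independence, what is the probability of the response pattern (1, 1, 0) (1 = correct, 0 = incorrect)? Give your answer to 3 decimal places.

0.126

P(θ) = 1 / (1 + exp(−a(θ − b)))
P_1 = 1/(1+e^{0.9900}) = 0.2709
P_2 = 1/(1+e^{-0.0900}) = 0.5225
P_3 = 1/(1+e^{2.1147}) = 0.1077
L = P_1 × P_2 × (1−P_3) = 0.2709 × 0.5225 × 0.8923 = 0.12631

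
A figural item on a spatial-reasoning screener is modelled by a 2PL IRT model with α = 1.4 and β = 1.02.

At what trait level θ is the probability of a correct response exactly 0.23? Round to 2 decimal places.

P(θ) = 1 / (1 + exp(−α(θ − β)))
logit = ln(0.2300/0.7700) = -1.2083
θ = β + logit/(α) = 1.02 + (-1.2083)/1.4000 = 0.1569

0.16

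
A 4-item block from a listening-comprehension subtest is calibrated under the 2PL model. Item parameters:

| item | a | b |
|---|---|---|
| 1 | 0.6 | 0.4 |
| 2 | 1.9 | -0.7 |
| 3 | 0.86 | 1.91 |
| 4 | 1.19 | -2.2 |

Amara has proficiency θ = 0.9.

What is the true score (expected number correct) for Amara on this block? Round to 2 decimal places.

2.80

P(θ) = 1 / (1 + exp(−a(θ − b)))
P_1 = 1/(1+e^{-0.3000}) = 0.5744
P_2 = 1/(1+e^{-3.0400}) = 0.9543
P_3 = 1/(1+e^{0.8686}) = 0.2955
P_4 = 1/(1+e^{-3.6890}) = 0.9756
E[score] = 0.5744 + 0.9543 + 0.2955 + 0.9756 = 2.7999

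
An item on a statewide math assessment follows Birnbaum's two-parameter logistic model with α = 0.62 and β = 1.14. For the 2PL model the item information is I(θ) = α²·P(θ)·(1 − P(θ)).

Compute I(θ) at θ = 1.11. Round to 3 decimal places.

0.096

P = 1/(1+e^{0.0186}) = 0.4954
P(1−P) = 0.4954 × 0.5046 = 0.2500
I = α² × P(1−P) = 0.62² × 0.2500 = 0.09609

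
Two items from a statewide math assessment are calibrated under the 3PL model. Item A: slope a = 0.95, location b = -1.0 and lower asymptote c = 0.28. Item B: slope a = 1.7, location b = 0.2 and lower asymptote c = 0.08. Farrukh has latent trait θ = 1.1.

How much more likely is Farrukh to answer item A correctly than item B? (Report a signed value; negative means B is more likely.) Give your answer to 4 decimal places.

P(θ) = c + (1 − c) · 1 / (1 + exp(−a(θ − b)))
P_A = 0.9138
P_B = 0.8362
P_A − P_B = 0.0775

0.0775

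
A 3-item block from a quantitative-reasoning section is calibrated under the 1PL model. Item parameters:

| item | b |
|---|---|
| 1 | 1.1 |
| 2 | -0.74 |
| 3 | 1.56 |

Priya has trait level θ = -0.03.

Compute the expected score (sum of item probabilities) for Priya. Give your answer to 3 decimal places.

P(θ) = 1 / (1 + exp(−(θ − b)))
P_1 = 1/(1+e^{1.1300}) = 0.2442
P_2 = 1/(1+e^{-0.7100}) = 0.6704
P_3 = 1/(1+e^{1.5900}) = 0.1694
E[score] = 0.2442 + 0.6704 + 0.1694 = 1.0839

1.084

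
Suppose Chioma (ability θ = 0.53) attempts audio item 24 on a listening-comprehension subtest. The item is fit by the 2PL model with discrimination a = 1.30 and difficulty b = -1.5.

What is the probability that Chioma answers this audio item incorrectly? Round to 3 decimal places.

P(θ) = 1 / (1 + exp(−a(θ − b)))
Exponent: 1.30 × (0.53 − (-1.5)) = 2.6390
1/(1 + e^{-2.6390}) = 0.9333
P(incorrect) = 1 − 0.9333 = 0.0667

0.067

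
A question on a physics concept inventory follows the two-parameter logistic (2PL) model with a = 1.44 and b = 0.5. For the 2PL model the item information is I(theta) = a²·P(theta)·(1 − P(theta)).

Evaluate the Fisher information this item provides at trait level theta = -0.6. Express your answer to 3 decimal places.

P = 1/(1+e^{1.5840}) = 0.1702
P(1−P) = 0.1702 × 0.8298 = 0.1413
I = a² × P(1−P) = 1.44² × 0.1413 = 0.29290

0.293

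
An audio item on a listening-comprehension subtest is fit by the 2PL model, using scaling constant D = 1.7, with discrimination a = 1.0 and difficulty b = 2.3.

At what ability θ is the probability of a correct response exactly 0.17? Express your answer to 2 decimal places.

P(θ) = 1 / (1 + exp(−D·a(θ − b)))
logit = ln(0.1700/0.8300) = -1.5856
θ = b + logit/(1.7·a) = 2.3 + (-1.5856)/1.7000 = 1.3673

1.37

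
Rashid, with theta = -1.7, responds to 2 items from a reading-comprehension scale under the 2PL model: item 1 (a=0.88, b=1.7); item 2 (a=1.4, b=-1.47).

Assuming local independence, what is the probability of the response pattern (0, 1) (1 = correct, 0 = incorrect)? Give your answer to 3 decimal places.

P(theta) = 1 / (1 + exp(−a(theta − b)))
P_1 = 1/(1+e^{2.9920}) = 0.0478
P_2 = 1/(1+e^{0.3220}) = 0.4202
L = (1−P_1) × P_2 = 0.9522 × 0.4202 = 0.40011

0.400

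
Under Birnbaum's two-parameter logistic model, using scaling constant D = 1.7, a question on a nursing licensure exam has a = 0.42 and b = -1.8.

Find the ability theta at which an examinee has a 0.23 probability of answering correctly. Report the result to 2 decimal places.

P(theta) = 1 / (1 + exp(−D·a(theta − b)))
logit = ln(0.2300/0.7700) = -1.2083
theta = b + logit/(1.7·a) = -1.8 + (-1.2083)/0.7140 = -3.4923

-3.49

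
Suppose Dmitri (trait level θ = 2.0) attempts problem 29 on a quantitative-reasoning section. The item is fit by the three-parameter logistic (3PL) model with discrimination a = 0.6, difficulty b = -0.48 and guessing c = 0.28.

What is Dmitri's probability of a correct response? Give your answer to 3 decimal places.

0.867

P(θ) = c + (1 − c) · 1 / (1 + exp(−a(θ − b)))
Exponent: 0.6 × (2.0 − (-0.48)) = 1.4880
1/(1 + e^{-1.4880}) = 0.8158
P = 0.28 + 0.72 × 0.8158 = 0.8674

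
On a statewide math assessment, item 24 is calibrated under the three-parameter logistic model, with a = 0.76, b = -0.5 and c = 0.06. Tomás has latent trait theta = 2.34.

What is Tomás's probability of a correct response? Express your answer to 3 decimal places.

P(theta) = c + (1 − c) · 1 / (1 + exp(−a(theta − b)))
Exponent: 0.76 × (2.34 − (-0.5)) = 2.1584
1/(1 + e^{-2.1584}) = 0.8965
P = 0.06 + 0.94 × 0.8965 = 0.9027

0.903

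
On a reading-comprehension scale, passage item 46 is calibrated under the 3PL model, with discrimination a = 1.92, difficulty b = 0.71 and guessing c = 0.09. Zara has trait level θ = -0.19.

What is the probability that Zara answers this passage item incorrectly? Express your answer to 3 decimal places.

P(θ) = c + (1 − c) · 1 / (1 + exp(−a(θ − b)))
Exponent: 1.92 × (-0.19 − 0.71) = -1.7280
1/(1 + e^{1.7280}) = 0.1508
P = 0.09 + 0.91 × 0.1508 = 0.2273
P(incorrect) = 1 − 0.2273 = 0.7727

0.773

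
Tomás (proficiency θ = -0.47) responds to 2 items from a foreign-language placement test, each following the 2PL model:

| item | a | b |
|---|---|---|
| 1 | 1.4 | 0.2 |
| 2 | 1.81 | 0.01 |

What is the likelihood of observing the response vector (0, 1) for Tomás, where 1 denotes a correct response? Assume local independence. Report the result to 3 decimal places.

0.212

P(θ) = 1 / (1 + exp(−a(θ − b)))
P_1 = 1/(1+e^{0.9380}) = 0.2813
P_2 = 1/(1+e^{0.8688}) = 0.2955
L = (1−P_1) × P_2 = 0.7187 × 0.2955 = 0.21238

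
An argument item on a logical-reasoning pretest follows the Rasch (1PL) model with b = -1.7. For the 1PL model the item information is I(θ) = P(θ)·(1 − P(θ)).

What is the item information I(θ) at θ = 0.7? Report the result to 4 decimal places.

0.0763

P = 1/(1+e^{-2.4000}) = 0.9168
P(1−P) = 0.9168 × 0.0832 = 0.0763
I = P(1−P) = 0.07625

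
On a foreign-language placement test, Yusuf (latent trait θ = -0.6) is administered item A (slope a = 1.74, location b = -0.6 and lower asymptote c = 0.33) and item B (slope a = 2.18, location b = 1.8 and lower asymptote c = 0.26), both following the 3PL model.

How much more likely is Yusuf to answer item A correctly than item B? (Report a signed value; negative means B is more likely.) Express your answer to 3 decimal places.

P(θ) = c + (1 − c) · 1 / (1 + exp(−a(θ − b)))
P_A = 0.6650
P_B = 0.2639
P_A − P_B = 0.4011

0.401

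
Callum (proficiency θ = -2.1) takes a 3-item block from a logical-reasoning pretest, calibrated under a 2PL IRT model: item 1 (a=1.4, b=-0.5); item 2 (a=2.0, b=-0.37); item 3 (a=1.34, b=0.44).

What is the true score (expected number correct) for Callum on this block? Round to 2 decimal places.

0.16

P(θ) = 1 / (1 + exp(−a(θ − b)))
P_1 = 1/(1+e^{2.2400}) = 0.0962
P_2 = 1/(1+e^{3.4600}) = 0.0305
P_3 = 1/(1+e^{3.4036}) = 0.0322
E[score] = 0.0962 + 0.0305 + 0.0322 = 0.1589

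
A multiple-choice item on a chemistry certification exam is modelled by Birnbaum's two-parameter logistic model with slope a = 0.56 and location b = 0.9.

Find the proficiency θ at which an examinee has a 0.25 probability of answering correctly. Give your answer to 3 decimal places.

P(θ) = 1 / (1 + exp(−a(θ − b)))
logit = ln(0.2500/0.7500) = -1.0986
θ = b + logit/(a) = 0.9 + (-1.0986)/0.5600 = -1.0618

-1.062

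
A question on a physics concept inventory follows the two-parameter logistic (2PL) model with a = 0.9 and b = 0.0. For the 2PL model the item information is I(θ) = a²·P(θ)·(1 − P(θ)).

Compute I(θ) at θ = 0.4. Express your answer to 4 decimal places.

0.1961

P = 1/(1+e^{-0.3600}) = 0.5890
P(1−P) = 0.5890 × 0.4110 = 0.2421
I = a² × P(1−P) = 0.9² × 0.2421 = 0.19608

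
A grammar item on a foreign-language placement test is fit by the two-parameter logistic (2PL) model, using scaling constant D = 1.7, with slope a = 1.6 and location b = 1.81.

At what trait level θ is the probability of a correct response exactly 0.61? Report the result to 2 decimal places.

1.97

P(θ) = 1 / (1 + exp(−D·a(θ − b)))
logit = ln(0.6100/0.3900) = 0.4473
θ = b + logit/(1.7·a) = 1.81 + 0.4473/2.7200 = 1.9745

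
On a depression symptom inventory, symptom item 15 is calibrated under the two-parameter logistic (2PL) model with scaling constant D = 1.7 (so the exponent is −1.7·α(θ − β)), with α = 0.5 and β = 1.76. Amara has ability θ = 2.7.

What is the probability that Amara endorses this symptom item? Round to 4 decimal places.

0.6898

P(θ) = 1 / (1 + exp(−D·α(θ − β)))
Exponent: 1.7 × 0.5 × (2.7 − 1.76) = 0.7990
1/(1 + e^{-0.7990}) = 0.6898
P = 0.6898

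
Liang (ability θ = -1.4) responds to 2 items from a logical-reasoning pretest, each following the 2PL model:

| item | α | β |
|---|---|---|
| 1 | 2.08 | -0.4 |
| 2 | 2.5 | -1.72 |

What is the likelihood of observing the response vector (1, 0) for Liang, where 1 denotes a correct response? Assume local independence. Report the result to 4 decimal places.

P(θ) = 1 / (1 + exp(−α(θ − β)))
P_1 = 1/(1+e^{2.0800}) = 0.1111
P_2 = 1/(1+e^{-0.8000}) = 0.6900
L = P_1 × (1−P_2) = 0.1111 × 0.3100 = 0.03443

0.0344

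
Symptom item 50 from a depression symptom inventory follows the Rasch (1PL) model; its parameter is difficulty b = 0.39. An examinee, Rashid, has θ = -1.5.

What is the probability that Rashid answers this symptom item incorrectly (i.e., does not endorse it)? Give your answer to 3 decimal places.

0.869

P(θ) = 1 / (1 + exp(−(θ − b)))
Exponent: (-1.5 − 0.39) = -1.8900
1/(1 + e^{1.8900}) = 0.1312
P = 0.1312
P(incorrect) = 1 − 0.1312 = 0.8688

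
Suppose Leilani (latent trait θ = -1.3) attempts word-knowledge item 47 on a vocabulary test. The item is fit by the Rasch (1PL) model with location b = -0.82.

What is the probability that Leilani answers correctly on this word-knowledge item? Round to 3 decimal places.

0.382

P(θ) = 1 / (1 + exp(−(θ − b)))
Exponent: (-1.3 − (-0.82)) = -0.4800
1/(1 + e^{0.4800}) = 0.3823
P = 0.3823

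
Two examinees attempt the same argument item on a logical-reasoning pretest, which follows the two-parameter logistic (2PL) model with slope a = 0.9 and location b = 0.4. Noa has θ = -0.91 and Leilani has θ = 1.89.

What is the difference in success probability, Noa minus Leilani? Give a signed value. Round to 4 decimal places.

-0.5574

P(θ) = 1 / (1 + exp(−a(θ − b)))
P(Noa) = 0.2352  [exponent -1.1790]
P(Leilani) = 0.7927  [exponent 1.3410]
Difference = 0.2352 − 0.7927 = -0.5574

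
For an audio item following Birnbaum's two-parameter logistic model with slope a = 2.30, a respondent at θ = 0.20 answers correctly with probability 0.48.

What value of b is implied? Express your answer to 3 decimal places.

0.235

P(θ) = 1 / (1 + exp(−a(θ − b)))
logit(0.48) = ln(0.48/0.52) = -0.0800
b = θ − logit/(a) = 0.20 − (-0.0800)/2.3000 = 0.2348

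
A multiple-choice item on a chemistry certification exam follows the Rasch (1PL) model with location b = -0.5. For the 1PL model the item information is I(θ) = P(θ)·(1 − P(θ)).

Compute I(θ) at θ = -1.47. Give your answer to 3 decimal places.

P = 1/(1+e^{0.9700}) = 0.2749
P(1−P) = 0.2749 × 0.7251 = 0.1993
I = P(1−P) = 0.19932

0.199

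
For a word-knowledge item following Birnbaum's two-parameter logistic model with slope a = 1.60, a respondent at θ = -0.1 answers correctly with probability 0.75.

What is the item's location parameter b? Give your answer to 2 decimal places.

-0.79

P(θ) = 1 / (1 + exp(−a(θ − b)))
logit(0.75) = ln(0.75/0.25) = 1.0986
b = θ − logit/(a) = -0.1 − 1.0986/1.6000 = -0.7866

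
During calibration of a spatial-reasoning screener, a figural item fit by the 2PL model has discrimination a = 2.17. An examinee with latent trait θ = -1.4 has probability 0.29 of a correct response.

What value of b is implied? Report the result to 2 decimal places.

-0.99

P(θ) = 1 / (1 + exp(−a(θ − b)))
logit(0.29) = ln(0.29/0.71) = -0.8954
b = θ − logit/(a) = -1.4 − (-0.8954)/2.1700 = -0.9874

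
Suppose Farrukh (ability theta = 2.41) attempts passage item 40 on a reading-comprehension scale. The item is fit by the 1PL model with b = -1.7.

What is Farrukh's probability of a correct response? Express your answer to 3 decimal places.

0.984

P(theta) = 1 / (1 + exp(−(theta − b)))
Exponent: (2.41 − (-1.7)) = 4.1100
1/(1 + e^{-4.1100}) = 0.9839
P = 0.9839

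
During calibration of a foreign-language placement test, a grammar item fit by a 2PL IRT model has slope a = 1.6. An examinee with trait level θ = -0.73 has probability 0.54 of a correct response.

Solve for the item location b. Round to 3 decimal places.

-0.830

P(θ) = 1 / (1 + exp(−a(θ − b)))
logit(0.54) = ln(0.54/0.46) = 0.1603
b = θ − logit/(a) = -0.73 − 0.1603/1.6000 = -0.8302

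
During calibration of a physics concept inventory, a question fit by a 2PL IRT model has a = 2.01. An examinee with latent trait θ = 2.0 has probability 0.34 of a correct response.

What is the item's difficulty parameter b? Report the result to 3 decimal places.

P(θ) = 1 / (1 + exp(−a(θ − b)))
logit(0.34) = ln(0.34/0.66) = -0.6633
b = θ − logit/(a) = 2.0 − (-0.6633)/2.0100 = 2.3300

2.330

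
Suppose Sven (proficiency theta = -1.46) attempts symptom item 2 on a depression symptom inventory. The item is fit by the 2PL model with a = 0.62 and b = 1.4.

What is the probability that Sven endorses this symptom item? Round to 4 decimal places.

0.1451

P(theta) = 1 / (1 + exp(−a(theta − b)))
Exponent: 0.62 × (-1.46 − 1.4) = -1.7732
1/(1 + e^{1.7732}) = 0.1451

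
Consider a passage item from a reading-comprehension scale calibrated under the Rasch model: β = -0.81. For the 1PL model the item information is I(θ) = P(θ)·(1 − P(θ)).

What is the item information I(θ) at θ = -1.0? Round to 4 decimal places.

P = 1/(1+e^{0.1900}) = 0.4526
P(1−P) = 0.4526 × 0.5474 = 0.2478
I = P(1−P) = 0.24776

0.2478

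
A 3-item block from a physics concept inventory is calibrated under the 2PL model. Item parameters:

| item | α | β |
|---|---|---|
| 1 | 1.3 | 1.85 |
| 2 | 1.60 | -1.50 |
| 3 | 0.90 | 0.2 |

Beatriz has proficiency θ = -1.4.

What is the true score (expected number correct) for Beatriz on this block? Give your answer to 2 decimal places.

0.75

P(θ) = 1 / (1 + exp(−α(θ − β)))
P_1 = 1/(1+e^{4.2250}) = 0.0144
P_2 = 1/(1+e^{-0.1600}) = 0.5399
P_3 = 1/(1+e^{1.4400}) = 0.1915
E[score] = 0.0144 + 0.5399 + 0.1915 = 0.7459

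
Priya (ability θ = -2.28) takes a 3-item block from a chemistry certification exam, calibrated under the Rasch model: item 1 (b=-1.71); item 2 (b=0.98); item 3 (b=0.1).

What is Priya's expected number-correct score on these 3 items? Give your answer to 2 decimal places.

0.48

P(θ) = 1 / (1 + exp(−(θ − b)))
P_1 = 1/(1+e^{0.5700}) = 0.3612
P_2 = 1/(1+e^{3.2600}) = 0.0370
P_3 = 1/(1+e^{2.3800}) = 0.0847
E[score] = 0.3612 + 0.0370 + 0.0847 = 0.4829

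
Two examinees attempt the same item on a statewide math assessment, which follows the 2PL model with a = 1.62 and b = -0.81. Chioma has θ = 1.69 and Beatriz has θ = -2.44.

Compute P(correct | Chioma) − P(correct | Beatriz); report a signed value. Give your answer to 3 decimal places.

0.916

P(θ) = 1 / (1 + exp(−a(θ − b)))
P(Chioma) = 0.9829  [exponent 4.0500]
P(Beatriz) = 0.0666  [exponent -2.6406]
Difference = 0.9829 − 0.0666 = 0.9163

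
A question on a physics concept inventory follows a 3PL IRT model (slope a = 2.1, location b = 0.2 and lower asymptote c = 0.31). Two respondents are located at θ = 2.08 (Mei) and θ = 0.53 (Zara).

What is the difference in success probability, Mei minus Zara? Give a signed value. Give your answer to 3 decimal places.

0.217

P(θ) = c + (1 − c) · 1 / (1 + exp(−a(θ − b)))
P(Mei) = 0.9869  [exponent 3.9480]
P(Zara) = 0.7700  [exponent 0.6930]
Difference = 0.9869 − 0.7700 = 0.2170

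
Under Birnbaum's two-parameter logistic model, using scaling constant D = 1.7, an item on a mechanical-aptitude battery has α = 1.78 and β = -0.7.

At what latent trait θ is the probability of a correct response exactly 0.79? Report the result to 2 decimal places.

P(θ) = 1 / (1 + exp(−D·α(θ − β)))
logit = ln(0.7900/0.2100) = 1.3249
θ = β + logit/(1.7·α) = -0.7 + 1.3249/3.0260 = -0.2622

-0.26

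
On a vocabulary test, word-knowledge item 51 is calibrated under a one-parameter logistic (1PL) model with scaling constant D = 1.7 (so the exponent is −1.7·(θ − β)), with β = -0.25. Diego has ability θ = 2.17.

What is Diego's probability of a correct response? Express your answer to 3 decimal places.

0.984

P(θ) = 1 / (1 + exp(−D·(θ − β)))
Exponent: 1.7 × (2.17 − (-0.25)) = 4.1140
1/(1 + e^{-4.1140}) = 0.9839
P = 0.9839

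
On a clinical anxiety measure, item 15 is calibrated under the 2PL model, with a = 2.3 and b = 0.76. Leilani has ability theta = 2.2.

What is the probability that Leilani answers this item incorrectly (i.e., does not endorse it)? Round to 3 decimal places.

0.035

P(theta) = 1 / (1 + exp(−a(theta − b)))
Exponent: 2.3 × (2.2 − 0.76) = 3.3120
1/(1 + e^{-3.3120}) = 0.9648
P(incorrect) = 1 − 0.9648 = 0.0352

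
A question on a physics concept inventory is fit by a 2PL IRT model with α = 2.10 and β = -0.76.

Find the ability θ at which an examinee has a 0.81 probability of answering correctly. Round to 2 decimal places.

P(θ) = 1 / (1 + exp(−α(θ − β)))
logit = ln(0.8100/0.1900) = 1.4500
θ = β + logit/(α) = -0.76 + 1.4500/2.1000 = -0.0695

-0.07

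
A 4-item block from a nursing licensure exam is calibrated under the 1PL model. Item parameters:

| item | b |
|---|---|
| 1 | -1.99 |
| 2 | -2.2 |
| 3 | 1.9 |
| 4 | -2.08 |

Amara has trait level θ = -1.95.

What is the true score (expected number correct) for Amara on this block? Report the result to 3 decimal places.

P(θ) = 1 / (1 + exp(−(θ − b)))
P_1 = 1/(1+e^{-0.0400}) = 0.5100
P_2 = 1/(1+e^{-0.2500}) = 0.5622
P_3 = 1/(1+e^{3.8500}) = 0.0208
P_4 = 1/(1+e^{-0.1300}) = 0.5325
E[score] = 0.5100 + 0.5622 + 0.0208 + 0.5325 = 1.6255

1.625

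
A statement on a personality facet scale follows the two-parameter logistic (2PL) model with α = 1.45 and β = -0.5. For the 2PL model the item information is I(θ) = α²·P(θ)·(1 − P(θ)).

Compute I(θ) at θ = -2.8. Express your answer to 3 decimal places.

0.070

P = 1/(1+e^{3.3350}) = 0.0344
P(1−P) = 0.0344 × 0.9656 = 0.0332
I = α² × P(1−P) = 1.45² × 0.0332 = 0.06982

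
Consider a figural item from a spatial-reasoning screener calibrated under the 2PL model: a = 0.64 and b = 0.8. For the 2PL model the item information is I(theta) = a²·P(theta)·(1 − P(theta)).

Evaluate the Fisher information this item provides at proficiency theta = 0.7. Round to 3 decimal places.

P = 1/(1+e^{0.0640}) = 0.4840
P(1−P) = 0.4840 × 0.5160 = 0.2497
I = a² × P(1−P) = 0.64² × 0.2497 = 0.10230

0.102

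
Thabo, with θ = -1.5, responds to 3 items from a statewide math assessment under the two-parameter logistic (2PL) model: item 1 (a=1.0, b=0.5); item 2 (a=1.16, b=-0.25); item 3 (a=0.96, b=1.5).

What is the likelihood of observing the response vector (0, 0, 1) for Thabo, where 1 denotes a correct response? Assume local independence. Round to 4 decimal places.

P(θ) = 1 / (1 + exp(−a(θ − b)))
P_1 = 1/(1+e^{2.0000}) = 0.1192
P_2 = 1/(1+e^{1.4500}) = 0.1900
P_3 = 1/(1+e^{2.8800}) = 0.0532
L = (1−P_1) × (1−P_2) × P_3 = 0.8808 × 0.8100 × 0.0532 = 0.03792

0.0379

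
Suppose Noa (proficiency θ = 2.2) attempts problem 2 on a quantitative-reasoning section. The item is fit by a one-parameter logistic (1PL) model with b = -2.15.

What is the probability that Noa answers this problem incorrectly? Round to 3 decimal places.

0.013

P(θ) = 1 / (1 + exp(−(θ − b)))
Exponent: (2.2 − (-2.15)) = 4.3500
1/(1 + e^{-4.3500}) = 0.9873
P = 0.9873
P(incorrect) = 1 − 0.9873 = 0.0127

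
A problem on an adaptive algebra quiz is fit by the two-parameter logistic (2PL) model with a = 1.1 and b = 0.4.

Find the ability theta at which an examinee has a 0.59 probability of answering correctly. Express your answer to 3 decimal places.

0.731

P(theta) = 1 / (1 + exp(−a(theta − b)))
logit = ln(0.5900/0.4100) = 0.3640
theta = b + logit/(a) = 0.4 + 0.3640/1.1000 = 0.7309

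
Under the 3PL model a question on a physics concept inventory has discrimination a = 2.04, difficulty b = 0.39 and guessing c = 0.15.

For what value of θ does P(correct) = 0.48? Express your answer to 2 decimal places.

P(θ) = c + (1 − c) · 1 / (1 + exp(−a(θ − b)))
Remove guessing floor: (0.48 − 0.15)/(1 − 0.15) = 0.3882
logit = ln(0.3882/0.6118) = -0.4547
θ = b + logit/(a) = 0.39 + (-0.4547)/2.0400 = 0.1671

0.17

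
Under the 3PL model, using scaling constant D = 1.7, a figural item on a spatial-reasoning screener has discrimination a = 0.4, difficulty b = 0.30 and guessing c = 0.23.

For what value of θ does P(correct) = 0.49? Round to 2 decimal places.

P(θ) = c + (1 − c) · 1 / (1 + exp(−D·a(θ − b)))
Remove guessing floor: (0.49 − 0.23)/(1 − 0.23) = 0.3377
logit = ln(0.3377/0.6623) = -0.6737
θ = b + logit/(1.7·a) = 0.30 + (-0.6737)/0.6800 = -0.6908

-0.69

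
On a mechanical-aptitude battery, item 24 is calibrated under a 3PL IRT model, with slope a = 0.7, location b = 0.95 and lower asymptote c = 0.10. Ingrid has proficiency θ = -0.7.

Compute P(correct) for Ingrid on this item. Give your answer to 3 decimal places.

P(θ) = c + (1 − c) · 1 / (1 + exp(−a(θ − b)))
Exponent: 0.7 × (-0.7 − 0.95) = -1.1550
1/(1 + e^{1.1550}) = 0.2396
P = 0.10 + 0.90 × 0.2396 = 0.3156

0.316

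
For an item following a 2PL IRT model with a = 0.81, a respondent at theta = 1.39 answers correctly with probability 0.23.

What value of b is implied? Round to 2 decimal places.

P(theta) = 1 / (1 + exp(−a(theta − b)))
logit(0.23) = ln(0.23/0.77) = -1.2083
b = theta − logit/(a) = 1.39 − (-1.2083)/0.8100 = 2.8817

2.88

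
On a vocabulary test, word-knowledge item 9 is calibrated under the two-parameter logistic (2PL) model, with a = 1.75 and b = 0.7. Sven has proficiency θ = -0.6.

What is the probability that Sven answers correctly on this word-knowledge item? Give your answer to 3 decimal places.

0.093

P(θ) = 1 / (1 + exp(−a(θ − b)))
Exponent: 1.75 × (-0.6 − 0.7) = -2.2750
1/(1 + e^{2.2750}) = 0.0932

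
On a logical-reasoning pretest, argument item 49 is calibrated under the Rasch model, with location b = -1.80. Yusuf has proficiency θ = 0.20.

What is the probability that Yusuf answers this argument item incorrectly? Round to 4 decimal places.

P(θ) = 1 / (1 + exp(−(θ − b)))
Exponent: (0.20 − (-1.80)) = 2.0000
1/(1 + e^{-2.0000}) = 0.8808
P = 0.8808
P(incorrect) = 1 − 0.8808 = 0.1192

0.1192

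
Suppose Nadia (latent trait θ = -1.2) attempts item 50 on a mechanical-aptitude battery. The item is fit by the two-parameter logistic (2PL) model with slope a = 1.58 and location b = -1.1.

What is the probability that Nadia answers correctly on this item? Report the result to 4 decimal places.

P(θ) = 1 / (1 + exp(−a(θ − b)))
Exponent: 1.58 × (-1.2 − (-1.1)) = -0.1580
1/(1 + e^{0.1580}) = 0.4606

0.4606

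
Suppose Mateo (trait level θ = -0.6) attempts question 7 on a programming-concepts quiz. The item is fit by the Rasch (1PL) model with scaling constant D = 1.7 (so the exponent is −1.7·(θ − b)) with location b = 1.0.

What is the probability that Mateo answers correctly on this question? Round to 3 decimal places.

0.062

P(θ) = 1 / (1 + exp(−D·(θ − b)))
Exponent: 1.7 × (-0.6 − 1.0) = -2.7200
1/(1 + e^{2.7200}) = 0.0618
P = 0.0618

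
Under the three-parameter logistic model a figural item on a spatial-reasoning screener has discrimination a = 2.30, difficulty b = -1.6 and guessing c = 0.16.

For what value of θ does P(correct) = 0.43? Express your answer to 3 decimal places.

-1.925

P(θ) = c + (1 − c) · 1 / (1 + exp(−a(θ − b)))
Remove guessing floor: (0.43 − 0.16)/(1 − 0.16) = 0.3214
logit = ln(0.3214/0.6786) = -0.7472
θ = b + logit/(a) = -1.6 + (-0.7472)/2.3000 = -1.9249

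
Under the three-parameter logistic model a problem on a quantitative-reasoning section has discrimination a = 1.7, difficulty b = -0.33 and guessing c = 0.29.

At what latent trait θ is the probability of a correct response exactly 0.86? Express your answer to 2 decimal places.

P(θ) = c + (1 − c) · 1 / (1 + exp(−a(θ − b)))
Remove guessing floor: (0.86 − 0.29)/(1 − 0.29) = 0.8028
logit = ln(0.8028/0.1972) = 1.4040
θ = b + logit/(a) = -0.33 + 1.4040/1.7000 = 0.4959

0.50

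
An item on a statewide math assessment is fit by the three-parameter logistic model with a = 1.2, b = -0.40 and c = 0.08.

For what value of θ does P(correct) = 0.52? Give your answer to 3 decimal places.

P(θ) = c + (1 − c) · 1 / (1 + exp(−a(θ − b)))
Remove guessing floor: (0.52 − 0.08)/(1 − 0.08) = 0.4783
logit = ln(0.4783/0.5217) = -0.0870
θ = b + logit/(a) = -0.40 + (-0.0870)/1.2000 = -0.4725

-0.473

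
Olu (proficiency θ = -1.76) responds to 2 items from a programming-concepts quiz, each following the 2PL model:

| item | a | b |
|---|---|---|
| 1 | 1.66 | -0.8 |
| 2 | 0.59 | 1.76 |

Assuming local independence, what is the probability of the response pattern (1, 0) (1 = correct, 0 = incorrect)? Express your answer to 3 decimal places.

P(θ) = 1 / (1 + exp(−a(θ − b)))
P_1 = 1/(1+e^{1.5936}) = 0.1689
P_2 = 1/(1+e^{2.0768}) = 0.1114
L = P_1 × (1−P_2) = 0.1689 × 0.8886 = 0.15007

0.150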